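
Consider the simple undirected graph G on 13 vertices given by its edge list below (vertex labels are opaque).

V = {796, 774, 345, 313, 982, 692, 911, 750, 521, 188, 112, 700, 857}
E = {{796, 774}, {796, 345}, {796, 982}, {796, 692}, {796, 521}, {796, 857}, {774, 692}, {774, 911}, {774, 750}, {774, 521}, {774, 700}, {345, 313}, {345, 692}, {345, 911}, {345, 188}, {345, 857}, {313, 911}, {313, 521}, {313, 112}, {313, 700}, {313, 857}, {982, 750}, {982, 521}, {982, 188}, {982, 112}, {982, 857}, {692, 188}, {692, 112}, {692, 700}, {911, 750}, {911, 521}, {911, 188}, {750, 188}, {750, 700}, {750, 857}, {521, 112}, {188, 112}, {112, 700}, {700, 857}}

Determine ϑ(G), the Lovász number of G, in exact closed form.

Vertex 750 has 6 neighbors: 774, 982, 911, 188, 700, 857.
N(345) = {796, 313, 692, 911, 188, 857}, |N(345)| = 6.
deg(313) = 6; N(313) = {345, 911, 521, 112, 700, 857}.
N(911) = {774, 345, 313, 750, 521, 188}, |N(911)| = 6.
Regular of degree 6 on 13 vertices: strongly regular (13,6,2,3).
The 3 distinct eigenvalues: [6.0, 1.3028, -2.3028].
λ_max=6, λ_min=-sqrt(13)/2 - 1/2; ϑ = −13·λ_min/(λ_max−λ_min) = sqrt(13).
= 3.6055513… (decimal).

sqrt(13)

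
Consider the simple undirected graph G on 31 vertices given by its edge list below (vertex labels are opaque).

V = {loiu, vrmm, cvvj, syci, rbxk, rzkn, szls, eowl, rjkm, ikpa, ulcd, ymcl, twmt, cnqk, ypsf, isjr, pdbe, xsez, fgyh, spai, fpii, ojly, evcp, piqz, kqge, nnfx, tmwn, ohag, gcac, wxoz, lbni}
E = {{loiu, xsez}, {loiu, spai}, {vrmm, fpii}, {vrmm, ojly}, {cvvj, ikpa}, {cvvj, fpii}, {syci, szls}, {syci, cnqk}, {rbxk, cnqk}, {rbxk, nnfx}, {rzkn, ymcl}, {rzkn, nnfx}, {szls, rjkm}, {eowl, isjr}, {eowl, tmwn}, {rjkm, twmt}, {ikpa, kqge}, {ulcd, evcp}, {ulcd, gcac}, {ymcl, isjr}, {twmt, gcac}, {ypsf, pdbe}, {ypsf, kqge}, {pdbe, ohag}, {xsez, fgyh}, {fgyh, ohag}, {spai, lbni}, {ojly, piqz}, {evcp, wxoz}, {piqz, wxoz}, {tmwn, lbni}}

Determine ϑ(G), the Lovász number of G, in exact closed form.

deg(rbxk) = 2; N(rbxk) = {cnqk, nnfx}.
N(eowl) = {isjr, tmwn}, |N(eowl)| = 2.
N(isjr) = {eowl, ymcl}, |N(isjr)| = 2.
N(kqge) = {ikpa, ypsf}, |N(kqge)| = 2.
Regular of degree 2 on 31 vertices: a single 31-cycle (edge-transitive).
spec(A) ≈ [2.0, 1.95906, 1.83792, 1.64153, 1.37793, 1.05793, 0.69461, 0.30286, -0.1013, -0.50131, -0.88079, -1.22421, -1.51752, -1.74869, -1.90828, -1.98974] (distinct, 5 d.p.).
λ_max=2, λ_min=-2*cos(pi/31); ϑ = −31·λ_min/(λ_max−λ_min) = 31*cos(pi/31)/(cos(pi/31) + 1).
ϑ(G) ≈ 15.460134989.
15 ≤ 31*cos(pi/31)/(cos(pi/31) + 1) ≤ 16: both strict.

31*cos(pi/31)/(cos(pi/31) + 1)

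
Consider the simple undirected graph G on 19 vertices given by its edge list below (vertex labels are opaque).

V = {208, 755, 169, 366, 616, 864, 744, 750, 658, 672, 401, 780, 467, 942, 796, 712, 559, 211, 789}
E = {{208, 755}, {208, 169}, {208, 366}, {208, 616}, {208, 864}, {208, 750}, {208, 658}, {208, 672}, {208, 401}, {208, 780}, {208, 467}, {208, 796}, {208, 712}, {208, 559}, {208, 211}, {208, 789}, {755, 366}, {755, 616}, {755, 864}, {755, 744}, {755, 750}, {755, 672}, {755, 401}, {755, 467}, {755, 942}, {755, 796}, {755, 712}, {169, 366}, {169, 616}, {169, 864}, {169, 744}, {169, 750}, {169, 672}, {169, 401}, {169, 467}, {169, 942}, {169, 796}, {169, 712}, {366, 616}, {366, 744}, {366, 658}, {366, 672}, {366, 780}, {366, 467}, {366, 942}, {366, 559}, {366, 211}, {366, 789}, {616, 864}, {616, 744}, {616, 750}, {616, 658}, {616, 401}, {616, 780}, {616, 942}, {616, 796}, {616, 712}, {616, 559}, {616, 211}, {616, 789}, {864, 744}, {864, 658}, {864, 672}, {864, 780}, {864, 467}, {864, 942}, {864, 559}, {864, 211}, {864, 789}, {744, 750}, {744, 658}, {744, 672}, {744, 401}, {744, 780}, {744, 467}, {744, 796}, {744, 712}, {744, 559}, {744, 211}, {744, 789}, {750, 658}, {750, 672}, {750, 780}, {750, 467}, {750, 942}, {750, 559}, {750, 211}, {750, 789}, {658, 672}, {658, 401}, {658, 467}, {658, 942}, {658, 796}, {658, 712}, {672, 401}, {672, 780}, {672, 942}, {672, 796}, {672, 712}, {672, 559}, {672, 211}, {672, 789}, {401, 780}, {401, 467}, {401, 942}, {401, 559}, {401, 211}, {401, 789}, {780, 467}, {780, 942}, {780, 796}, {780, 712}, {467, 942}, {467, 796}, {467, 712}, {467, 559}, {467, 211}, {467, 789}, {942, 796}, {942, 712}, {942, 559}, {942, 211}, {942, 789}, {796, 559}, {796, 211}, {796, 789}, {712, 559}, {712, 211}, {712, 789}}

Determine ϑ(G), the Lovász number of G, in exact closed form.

7

N(712) = {208, 755, 169, 616, 744, 658, 672, 780, 467, 942, 559, 211, 789}, |N(712)| = 13.
N(796) = {208, 755, 169, 616, 744, 658, 672, 780, 467, 942, 559, 211, 789}, |N(796)| = 13.
deg(211) = 12; N(211) = {208, 366, 616, 864, 744, 750, 672, 401, 467, 942, 796, 712}.
Vertex 672 has 16 neighbors: 208, 755, 169, 366, 864, 744, 750, 658, 401, 780, 942, 796, 712, 559, 211, 789.
4 parts of sizes [7, 6, 3, 3]; α(G) = 7 = ϑ (perfect).
= 7.00000… (decimal).
7 ≤ 7 ≤ 7: collapsed.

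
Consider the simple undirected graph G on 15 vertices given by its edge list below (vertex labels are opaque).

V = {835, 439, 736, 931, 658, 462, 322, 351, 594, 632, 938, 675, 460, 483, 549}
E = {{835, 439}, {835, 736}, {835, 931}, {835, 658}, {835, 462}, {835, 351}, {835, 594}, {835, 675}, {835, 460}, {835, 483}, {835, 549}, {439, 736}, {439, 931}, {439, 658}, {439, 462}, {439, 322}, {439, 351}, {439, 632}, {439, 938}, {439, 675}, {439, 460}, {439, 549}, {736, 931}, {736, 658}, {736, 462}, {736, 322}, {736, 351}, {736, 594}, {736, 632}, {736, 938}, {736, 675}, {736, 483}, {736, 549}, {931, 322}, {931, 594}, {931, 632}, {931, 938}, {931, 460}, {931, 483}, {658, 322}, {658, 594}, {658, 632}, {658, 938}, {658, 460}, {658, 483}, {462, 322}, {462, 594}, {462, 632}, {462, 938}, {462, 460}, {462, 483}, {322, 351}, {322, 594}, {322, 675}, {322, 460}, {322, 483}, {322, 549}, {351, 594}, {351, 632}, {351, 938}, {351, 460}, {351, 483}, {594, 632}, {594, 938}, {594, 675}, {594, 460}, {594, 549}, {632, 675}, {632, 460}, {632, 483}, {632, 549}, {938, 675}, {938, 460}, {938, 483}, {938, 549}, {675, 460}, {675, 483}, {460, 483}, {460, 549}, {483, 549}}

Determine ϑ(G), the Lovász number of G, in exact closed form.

6

N(931) = {835, 439, 736, 322, 594, 632, 938, 460, 483}, |N(931)| = 9.
N(938) = {439, 736, 931, 658, 462, 351, 594, 675, 460, 483, 549}, |N(938)| = 11.
deg(632) = 11; N(632) = {439, 736, 931, 658, 462, 351, 594, 675, 460, 483, 549}.
N(462) = {835, 439, 736, 322, 594, 632, 938, 460, 483}, |N(462)| = 9.
Complete 4-partite, parts [6, 4, 3, 2]: perfect, ϑ = α = 6.
ϑ(G) ≈ 6.000000000.
6 ≤ 6 ≤ 6: collapsed.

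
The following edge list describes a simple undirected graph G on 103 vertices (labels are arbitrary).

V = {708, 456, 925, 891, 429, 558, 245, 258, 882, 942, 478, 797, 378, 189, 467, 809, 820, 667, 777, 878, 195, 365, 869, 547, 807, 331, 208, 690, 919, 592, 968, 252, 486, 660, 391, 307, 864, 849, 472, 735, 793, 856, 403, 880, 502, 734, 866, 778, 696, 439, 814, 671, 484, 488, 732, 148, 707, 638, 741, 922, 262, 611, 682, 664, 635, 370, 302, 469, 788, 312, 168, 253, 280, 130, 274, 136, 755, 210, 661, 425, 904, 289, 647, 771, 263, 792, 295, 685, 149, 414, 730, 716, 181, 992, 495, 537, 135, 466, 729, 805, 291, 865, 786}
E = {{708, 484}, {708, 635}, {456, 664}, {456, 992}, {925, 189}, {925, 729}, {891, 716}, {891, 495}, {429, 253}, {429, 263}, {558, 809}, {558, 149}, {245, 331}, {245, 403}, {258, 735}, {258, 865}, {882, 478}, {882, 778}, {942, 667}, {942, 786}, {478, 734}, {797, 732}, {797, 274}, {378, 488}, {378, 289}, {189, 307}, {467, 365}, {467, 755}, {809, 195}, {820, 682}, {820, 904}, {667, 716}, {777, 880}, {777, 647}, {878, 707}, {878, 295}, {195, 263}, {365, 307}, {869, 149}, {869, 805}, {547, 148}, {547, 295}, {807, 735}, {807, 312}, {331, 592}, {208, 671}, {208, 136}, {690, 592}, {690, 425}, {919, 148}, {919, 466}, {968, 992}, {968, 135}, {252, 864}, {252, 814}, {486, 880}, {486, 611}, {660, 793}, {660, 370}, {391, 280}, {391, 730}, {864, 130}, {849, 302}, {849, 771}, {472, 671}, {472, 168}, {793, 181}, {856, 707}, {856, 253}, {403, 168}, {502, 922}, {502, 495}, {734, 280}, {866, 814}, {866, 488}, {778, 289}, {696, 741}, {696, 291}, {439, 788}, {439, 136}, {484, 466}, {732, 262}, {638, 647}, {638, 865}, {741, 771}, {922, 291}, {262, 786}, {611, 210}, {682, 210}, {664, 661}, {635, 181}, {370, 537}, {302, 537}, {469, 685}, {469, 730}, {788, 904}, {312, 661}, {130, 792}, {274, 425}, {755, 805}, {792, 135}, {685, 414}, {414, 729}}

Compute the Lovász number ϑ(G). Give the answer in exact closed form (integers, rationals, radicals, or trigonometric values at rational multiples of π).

103*cos(pi/103)/(cos(pi/103) + 1)

N(484) = {708, 466}, |N(484)| = 2.
deg(865) = 2; N(865) = {258, 638}.
Vertex 882 has 2 neighbors: 478, 778.
N(280) = {391, 734}, |N(280)| = 2.
Every vertex has degree 2 (N=103); a single 103-cycle (edge-transitive).
A has 52 distinct eigenvalues ≈ [2.0, 1.9963, 1.9851, 1.9666, 1.9408, 1.9077, 1.8675, 1.8204, 1.7665, 1.7061, 1.6393, 1.5664, 1.4876, 1.4034, 1.3139, 1.2195, 1.1206, 1.0176, 0.9107, 0.8004, 0.6872, 0.5714, 0.4535, 0.3339, 0.2131, 0.0915, -0.0305, -0.1524, -0.2736, -0.3939, -0.5127, -0.6296, -0.7442, -0.856, -0.9646, -1.0696, -1.1706, -1.2673, -1.3593, -1.4462, -1.5277, -1.6036, -1.6735, -1.7371, -1.7943, -1.8448, -1.8885, -1.9251, -1.9546, -1.9768, -1.9916, -1.9991].
ϑ = −N·λ_min/(λ_max−λ_min) = −103·(-2*cos(pi/103))/(2−(-2*cos(pi/103))) = 103*cos(pi/103)/(cos(pi/103) + 1).
Numerically 51.488020.
Lovász sandwich 51 ≤ 103*cos(pi/103)/(cos(pi/103) + 1) ≤ 52: both strict.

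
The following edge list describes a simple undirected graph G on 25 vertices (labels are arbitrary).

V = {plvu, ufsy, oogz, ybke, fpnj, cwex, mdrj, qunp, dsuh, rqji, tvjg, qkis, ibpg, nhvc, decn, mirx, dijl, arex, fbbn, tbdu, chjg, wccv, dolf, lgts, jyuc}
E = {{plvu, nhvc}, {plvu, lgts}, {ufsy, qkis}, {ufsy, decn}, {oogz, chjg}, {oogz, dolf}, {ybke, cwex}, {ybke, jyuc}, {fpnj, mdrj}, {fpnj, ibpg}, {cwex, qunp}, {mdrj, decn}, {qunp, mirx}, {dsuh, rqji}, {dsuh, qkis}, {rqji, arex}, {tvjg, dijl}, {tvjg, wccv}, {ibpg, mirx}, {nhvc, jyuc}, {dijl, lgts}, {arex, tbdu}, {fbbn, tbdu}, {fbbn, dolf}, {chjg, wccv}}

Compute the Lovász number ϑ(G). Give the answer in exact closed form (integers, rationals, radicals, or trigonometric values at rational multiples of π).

25*cos(pi/25)/(cos(pi/25) + 1)

deg(chjg) = 2; N(chjg) = {oogz, wccv}.
deg(tvjg) = 2; N(tvjg) = {dijl, wccv}.
deg(rqji) = 2; N(rqji) = {dsuh, arex}.
N(fpnj) = {mdrj, ibpg}, |N(fpnj)| = 2.
G on 25 vertices is 2-regular; this is C_{25}, the 25-cycle.
Distinct eigenvalues (to 4 d.p.): [2.0, 1.9372, 1.7526, 1.4579, 1.0717, 0.618, 0.1256, -0.3748, -0.8516, -1.2748, -1.618, -1.8596, -1.9842].
−25·(-2*cos(pi/25)) / ((2)−(-2*cos(pi/25))) = 25*cos(pi/25)/(cos(pi/25) + 1) = ϑ(G).
Numerically 12.450522.
Check 12 ≤ 25*cos(pi/25)/(cos(pi/25) + 1) ≤ 13: both strict.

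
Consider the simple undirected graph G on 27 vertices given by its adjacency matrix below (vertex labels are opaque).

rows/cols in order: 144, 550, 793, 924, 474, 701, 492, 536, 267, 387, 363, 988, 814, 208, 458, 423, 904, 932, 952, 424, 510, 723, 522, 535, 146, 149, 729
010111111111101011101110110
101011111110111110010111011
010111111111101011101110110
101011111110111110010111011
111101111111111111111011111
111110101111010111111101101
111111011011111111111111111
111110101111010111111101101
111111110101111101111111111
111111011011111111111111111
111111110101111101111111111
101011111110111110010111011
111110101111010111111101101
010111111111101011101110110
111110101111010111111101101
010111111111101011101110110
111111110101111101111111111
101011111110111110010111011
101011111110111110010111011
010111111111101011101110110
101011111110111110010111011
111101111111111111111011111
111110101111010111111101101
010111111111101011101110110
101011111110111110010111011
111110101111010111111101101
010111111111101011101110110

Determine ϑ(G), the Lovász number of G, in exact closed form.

N(729) = {550, 924, 474, 701, 492, 536, 267, 387, 363, 988, 814, 458, 904, 932, 952, 510, 723, 522, 146, 149}, |N(729)| = 20.
deg(424) = 20; N(424) = {550, 924, 474, 701, 492, 536, 267, 387, 363, 988, 814, 458, 904, 932, 952, 510, 723, 522, 146, 149}.
N(924) = {144, 793, 474, 701, 492, 536, 267, 387, 363, 814, 208, 458, 423, 904, 424, 723, 522, 535, 149, 729}, |N(924)| = 20.
deg(723) = 25; N(723) = {144, 550, 793, 924, 701, 492, 536, 267, 387, 363, 988, 814, 208, 458, 423, 904, 932, 952, 424, 510, 522, 535, 146, 149, 729}.
Complete multipartite on [7, 7, 6, 3, 2, 2]: sandwich collapses at ϑ=7.
Numerically 7.0000000.
Check 7 ≤ 7 ≤ 7: collapsed.

7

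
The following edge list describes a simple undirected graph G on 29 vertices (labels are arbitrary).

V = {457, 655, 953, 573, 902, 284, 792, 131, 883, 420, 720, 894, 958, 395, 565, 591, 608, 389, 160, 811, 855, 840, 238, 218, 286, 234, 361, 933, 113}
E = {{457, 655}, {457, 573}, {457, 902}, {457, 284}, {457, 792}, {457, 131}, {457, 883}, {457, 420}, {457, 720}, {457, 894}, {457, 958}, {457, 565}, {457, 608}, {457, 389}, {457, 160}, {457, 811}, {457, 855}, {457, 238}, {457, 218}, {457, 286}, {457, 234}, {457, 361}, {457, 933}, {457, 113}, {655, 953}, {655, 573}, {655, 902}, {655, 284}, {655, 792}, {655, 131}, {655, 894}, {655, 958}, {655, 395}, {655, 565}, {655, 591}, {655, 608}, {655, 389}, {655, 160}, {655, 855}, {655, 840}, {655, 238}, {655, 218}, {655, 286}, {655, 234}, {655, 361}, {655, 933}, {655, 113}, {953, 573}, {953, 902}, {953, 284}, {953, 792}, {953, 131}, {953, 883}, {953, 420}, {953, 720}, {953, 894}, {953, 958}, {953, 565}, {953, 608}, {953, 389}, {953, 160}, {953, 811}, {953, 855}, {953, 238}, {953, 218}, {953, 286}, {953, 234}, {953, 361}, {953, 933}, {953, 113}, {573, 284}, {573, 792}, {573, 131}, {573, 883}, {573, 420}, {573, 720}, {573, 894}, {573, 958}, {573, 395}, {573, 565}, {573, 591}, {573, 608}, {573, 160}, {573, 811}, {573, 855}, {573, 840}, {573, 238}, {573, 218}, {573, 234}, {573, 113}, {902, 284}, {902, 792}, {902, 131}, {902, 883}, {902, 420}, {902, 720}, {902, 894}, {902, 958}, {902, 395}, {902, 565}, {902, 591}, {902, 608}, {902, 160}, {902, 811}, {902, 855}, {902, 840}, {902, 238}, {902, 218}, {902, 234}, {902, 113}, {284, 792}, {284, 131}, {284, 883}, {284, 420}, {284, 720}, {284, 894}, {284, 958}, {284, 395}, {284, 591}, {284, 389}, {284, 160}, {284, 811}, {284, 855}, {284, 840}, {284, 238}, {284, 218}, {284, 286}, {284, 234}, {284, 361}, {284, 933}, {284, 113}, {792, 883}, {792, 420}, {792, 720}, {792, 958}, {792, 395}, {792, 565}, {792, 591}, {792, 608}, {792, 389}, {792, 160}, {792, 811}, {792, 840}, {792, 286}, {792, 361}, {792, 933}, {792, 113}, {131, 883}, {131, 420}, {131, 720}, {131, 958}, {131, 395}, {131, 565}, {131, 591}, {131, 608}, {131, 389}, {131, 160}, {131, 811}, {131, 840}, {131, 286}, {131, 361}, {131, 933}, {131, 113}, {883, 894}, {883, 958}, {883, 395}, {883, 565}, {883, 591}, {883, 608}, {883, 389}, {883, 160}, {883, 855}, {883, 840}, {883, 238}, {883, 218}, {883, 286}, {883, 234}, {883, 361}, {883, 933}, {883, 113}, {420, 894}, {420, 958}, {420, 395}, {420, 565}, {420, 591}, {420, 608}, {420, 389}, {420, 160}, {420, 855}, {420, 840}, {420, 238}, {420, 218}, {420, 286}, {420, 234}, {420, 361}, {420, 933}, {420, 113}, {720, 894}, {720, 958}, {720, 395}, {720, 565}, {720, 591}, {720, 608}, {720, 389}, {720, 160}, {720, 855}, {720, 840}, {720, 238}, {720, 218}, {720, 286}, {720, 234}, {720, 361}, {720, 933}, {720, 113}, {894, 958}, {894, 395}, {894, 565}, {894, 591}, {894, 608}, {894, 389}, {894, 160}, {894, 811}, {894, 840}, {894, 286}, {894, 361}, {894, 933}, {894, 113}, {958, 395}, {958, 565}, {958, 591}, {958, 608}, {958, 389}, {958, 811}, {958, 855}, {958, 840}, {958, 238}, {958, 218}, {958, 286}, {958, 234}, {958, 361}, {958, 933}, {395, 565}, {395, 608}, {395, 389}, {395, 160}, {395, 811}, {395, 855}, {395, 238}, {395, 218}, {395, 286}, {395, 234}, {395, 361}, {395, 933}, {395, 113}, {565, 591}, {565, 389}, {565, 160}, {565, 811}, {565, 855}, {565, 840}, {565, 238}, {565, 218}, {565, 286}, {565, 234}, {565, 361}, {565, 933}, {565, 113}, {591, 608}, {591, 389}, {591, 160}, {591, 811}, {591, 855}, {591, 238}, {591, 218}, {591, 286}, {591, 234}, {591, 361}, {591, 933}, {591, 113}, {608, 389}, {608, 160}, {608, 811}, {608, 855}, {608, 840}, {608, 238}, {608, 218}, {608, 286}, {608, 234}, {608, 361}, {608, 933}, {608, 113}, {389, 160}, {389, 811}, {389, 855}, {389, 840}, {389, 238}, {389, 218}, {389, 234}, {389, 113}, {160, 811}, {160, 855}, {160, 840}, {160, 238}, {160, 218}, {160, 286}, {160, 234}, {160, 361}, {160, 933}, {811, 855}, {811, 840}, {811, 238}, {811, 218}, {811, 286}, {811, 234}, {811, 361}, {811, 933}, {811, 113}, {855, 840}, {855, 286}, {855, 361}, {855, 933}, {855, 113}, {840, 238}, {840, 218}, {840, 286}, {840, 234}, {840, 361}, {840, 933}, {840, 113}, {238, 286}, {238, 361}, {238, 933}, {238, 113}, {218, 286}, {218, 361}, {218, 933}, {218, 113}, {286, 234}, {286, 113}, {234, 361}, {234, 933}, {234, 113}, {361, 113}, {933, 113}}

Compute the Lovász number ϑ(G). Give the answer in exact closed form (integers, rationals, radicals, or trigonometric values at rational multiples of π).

Vertex 855 has 22 neighbors: 457, 655, 953, 573, 902, 284, 883, 420, 720, 958, 395, 565, 591, 608, 389, 160, 811, 840, 286, 361, 933, 113.
deg(655) = 24; N(655) = {457, 953, 573, 902, 284, 792, 131, 894, 958, 395, 565, 591, 608, 389, 160, 855, 840, 238, 218, 286, 234, 361, 933, 113}.
Vertex 113 has 26 neighbors: 457, 655, 953, 573, 902, 284, 792, 131, 883, 420, 720, 894, 395, 565, 591, 608, 389, 811, 855, 840, 238, 218, 286, 234, 361, 933.
Vertex 218 has 22 neighbors: 457, 655, 953, 573, 902, 284, 883, 420, 720, 958, 395, 565, 591, 608, 389, 160, 811, 840, 286, 361, 933, 113.
6 parts of sizes [7, 6, 5, 5, 3, 3]; α(G) = 7 = ϑ (perfect).
Numerically 7.0000.
Check 7 ≤ 7 ≤ 7: collapsed.

7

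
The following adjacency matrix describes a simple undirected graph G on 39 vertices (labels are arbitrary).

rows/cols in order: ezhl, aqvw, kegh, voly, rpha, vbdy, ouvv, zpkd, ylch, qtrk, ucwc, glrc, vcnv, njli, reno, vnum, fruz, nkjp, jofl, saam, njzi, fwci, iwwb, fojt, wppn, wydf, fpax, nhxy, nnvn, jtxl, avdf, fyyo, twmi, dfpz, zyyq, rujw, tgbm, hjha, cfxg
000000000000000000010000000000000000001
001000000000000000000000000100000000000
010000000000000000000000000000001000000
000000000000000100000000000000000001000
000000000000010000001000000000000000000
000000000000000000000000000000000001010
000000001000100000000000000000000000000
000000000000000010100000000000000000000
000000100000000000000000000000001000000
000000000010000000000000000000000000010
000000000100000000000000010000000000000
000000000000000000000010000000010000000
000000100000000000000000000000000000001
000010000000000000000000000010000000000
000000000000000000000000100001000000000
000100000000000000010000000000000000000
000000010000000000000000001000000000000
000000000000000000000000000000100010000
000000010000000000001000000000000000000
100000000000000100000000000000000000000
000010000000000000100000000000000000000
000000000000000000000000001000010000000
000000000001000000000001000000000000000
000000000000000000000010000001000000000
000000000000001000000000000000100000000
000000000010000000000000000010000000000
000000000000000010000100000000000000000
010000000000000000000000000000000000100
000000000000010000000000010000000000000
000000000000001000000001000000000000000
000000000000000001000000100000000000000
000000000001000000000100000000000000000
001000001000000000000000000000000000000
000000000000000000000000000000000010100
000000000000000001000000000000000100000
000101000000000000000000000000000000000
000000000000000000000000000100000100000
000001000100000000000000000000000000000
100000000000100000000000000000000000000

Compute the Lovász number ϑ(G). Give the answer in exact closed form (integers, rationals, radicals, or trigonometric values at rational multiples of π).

deg(ucwc) = 2; N(ucwc) = {qtrk, wydf}.
deg(rpha) = 2; N(rpha) = {njli, njzi}.
deg(fojt) = 2; N(fojt) = {iwwb, jtxl}.
N(twmi) = {kegh, ylch}, |N(twmi)| = 2.
Regular of degree 2 on 39 vertices: connected 2-regular on 39 ⇒ C_{39}.
The 20 distinct eigenvalues: [2.0, 1.9741, 1.8971, 1.7709, 1.5989, 1.3854, 1.1361, 0.8574, 0.5564, 0.2411, -0.0805, -0.4001, -0.7092, -1.0, -1.2649, -1.497, -1.6904, -1.84, -1.9419, -1.9935].
−39·(-2*cos(pi/39)) / ((2)−(-2*cos(pi/39))) = 39*cos(pi/39)/(cos(pi/39) + 1) = ϑ(G).
≈ 19.4683 (to 4 d.p.).
α=19, χ(Ḡ)=20; ϑ=39*cos(pi/39)/(cos(pi/39) + 1) lies between (both strict).

39*cos(pi/39)/(cos(pi/39) + 1)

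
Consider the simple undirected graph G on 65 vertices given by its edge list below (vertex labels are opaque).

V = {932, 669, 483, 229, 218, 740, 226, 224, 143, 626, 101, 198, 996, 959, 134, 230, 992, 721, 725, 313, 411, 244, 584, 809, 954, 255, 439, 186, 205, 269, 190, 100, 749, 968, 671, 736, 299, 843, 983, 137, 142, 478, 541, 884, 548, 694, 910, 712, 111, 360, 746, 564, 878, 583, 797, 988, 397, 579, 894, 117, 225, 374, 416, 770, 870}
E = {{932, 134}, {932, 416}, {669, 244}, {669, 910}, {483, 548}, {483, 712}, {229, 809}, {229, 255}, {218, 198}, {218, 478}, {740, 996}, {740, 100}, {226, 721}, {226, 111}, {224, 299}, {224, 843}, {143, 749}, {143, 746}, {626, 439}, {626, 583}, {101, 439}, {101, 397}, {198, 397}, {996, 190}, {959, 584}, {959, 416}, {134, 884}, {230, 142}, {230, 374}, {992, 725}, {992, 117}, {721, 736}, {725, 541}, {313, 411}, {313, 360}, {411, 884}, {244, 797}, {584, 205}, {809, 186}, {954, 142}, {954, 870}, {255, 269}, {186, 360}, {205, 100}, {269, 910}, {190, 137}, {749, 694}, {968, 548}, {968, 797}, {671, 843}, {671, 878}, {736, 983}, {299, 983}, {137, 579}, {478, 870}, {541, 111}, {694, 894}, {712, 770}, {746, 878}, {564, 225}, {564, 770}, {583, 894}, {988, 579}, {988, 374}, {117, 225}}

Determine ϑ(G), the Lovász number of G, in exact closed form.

65*cos(pi/65)/(cos(pi/65) + 1)

N(478) = {218, 870}, |N(478)| = 2.
deg(299) = 2; N(299) = {224, 983}.
N(749) = {143, 694}, |N(749)| = 2.
deg(190) = 2; N(190) = {996, 137}.
2-regular, N=65; this is C_{65}, the 65-cycle.
Distinct eigenvalues (to 3 d.p.): [2.0, 1.991, 1.963, 1.916, 1.852, 1.771, 1.673, 1.559, 1.431, 1.29, 1.136, 0.972, 0.799, 0.618, 0.432, 0.241, 0.048, -0.145, -0.337, -0.525, -0.709, -0.886, -1.055, -1.214, -1.362, -1.497, -1.618, -1.724, -1.814, -1.887, -1.942, -1.979, -1.998].
ϑ = −N·λ_min/(λ_max−λ_min) = −65·(-2*cos(pi/65))/(2−(-2*cos(pi/65))) = 65*cos(pi/65)/(cos(pi/65) + 1).
Numerically 32.4810.
α=32, χ(Ḡ)=33; ϑ=65*cos(pi/65)/(cos(pi/65) + 1) lies between (both strict).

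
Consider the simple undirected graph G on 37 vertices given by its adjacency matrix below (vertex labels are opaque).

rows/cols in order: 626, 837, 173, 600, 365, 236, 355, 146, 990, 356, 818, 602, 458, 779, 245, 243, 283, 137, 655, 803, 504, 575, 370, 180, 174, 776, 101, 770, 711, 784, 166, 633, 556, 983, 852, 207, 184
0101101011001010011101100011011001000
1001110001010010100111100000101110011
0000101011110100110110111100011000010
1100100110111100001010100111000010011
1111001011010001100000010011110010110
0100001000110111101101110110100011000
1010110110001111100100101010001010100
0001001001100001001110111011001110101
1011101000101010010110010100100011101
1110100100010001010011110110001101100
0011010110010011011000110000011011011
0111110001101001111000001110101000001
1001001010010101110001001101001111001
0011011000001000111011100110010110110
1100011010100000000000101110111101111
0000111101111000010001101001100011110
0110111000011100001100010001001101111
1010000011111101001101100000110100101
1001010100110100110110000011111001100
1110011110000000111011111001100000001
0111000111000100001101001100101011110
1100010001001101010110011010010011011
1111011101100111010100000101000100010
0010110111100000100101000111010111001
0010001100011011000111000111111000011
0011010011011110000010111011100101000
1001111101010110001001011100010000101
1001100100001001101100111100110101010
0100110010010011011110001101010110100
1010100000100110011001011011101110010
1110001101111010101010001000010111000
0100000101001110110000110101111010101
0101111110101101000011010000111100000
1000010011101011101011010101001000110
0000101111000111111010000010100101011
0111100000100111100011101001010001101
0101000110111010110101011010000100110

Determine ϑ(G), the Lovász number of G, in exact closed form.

sqrt(37)

Vertex 556 has 18 neighbors: 837, 600, 365, 236, 355, 146, 990, 818, 458, 779, 243, 504, 575, 180, 711, 784, 166, 633.
N(837) = {626, 600, 365, 236, 356, 602, 245, 283, 803, 504, 575, 370, 711, 166, 633, 556, 207, 184}, |N(837)| = 18.
N(137) = {626, 173, 990, 356, 818, 602, 458, 779, 243, 655, 803, 575, 370, 711, 784, 633, 852, 184}, |N(137)| = 18.
deg(365) = 18; N(365) = {626, 837, 173, 600, 355, 990, 356, 602, 243, 283, 180, 101, 770, 711, 784, 556, 852, 207}.
Regular of degree 18 on 37 vertices: Paley(37): SR with (k,λ,μ)=(18,8,9).
spec(A) ≈ [18.0, 2.541, -3.541] (distinct, 3 d.p.).
ϑ = −N·λ_min/(λ_max−λ_min) = −37·(-sqrt(37)/2 - 1/2)/(18−(-sqrt(37)/2 - 1/2)) = sqrt(37).
= 6.0827625… (decimal).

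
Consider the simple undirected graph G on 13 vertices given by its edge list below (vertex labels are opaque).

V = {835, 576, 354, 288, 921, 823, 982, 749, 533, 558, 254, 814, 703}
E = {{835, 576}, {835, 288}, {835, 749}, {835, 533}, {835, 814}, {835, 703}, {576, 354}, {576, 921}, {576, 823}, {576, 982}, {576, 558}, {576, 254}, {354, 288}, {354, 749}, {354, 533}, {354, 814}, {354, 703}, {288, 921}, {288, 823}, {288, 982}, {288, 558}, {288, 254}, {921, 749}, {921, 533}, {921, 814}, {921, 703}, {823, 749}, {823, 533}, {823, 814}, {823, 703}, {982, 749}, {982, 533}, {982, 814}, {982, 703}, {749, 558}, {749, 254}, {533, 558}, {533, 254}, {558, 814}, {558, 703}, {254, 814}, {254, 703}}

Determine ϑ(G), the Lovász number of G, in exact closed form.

deg(921) = 6; N(921) = {576, 288, 749, 533, 814, 703}.
N(749) = {835, 354, 921, 823, 982, 558, 254}, |N(749)| = 7.
N(533) = {835, 354, 921, 823, 982, 558, 254}, |N(533)| = 7.
Vertex 558 has 6 neighbors: 576, 288, 749, 533, 814, 703.
2 parts of sizes [7, 6]; α(G) = 7 = ϑ (perfect).
ϑ(G) ≈ 7.0000.
α=7, χ(Ḡ)=7; ϑ=7 lies between (collapsed).

7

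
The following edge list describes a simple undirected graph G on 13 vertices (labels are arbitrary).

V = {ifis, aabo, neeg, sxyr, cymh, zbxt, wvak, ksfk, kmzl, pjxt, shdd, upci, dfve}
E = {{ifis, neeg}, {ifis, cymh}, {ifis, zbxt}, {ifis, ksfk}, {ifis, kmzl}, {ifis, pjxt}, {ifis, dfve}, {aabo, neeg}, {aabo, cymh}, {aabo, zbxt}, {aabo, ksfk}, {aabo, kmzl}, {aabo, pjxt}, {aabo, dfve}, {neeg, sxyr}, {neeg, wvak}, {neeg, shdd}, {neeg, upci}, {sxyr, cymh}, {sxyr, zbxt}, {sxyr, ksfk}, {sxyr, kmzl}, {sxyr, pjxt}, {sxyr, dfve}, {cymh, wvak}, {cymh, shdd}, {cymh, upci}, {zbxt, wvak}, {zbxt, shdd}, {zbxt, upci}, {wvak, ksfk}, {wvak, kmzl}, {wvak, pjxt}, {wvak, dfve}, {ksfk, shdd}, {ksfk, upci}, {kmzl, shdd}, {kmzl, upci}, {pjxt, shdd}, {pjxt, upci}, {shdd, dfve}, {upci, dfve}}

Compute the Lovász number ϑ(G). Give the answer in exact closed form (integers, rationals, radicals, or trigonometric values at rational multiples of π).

7

N(upci) = {neeg, cymh, zbxt, ksfk, kmzl, pjxt, dfve}, |N(upci)| = 7.
deg(pjxt) = 6; N(pjxt) = {ifis, aabo, sxyr, wvak, shdd, upci}.
Vertex aabo has 7 neighbors: neeg, cymh, zbxt, ksfk, kmzl, pjxt, dfve.
Vertex kmzl has 6 neighbors: ifis, aabo, sxyr, wvak, shdd, upci.
2 parts of sizes [7, 6]; α(G) = 7 = ϑ (perfect).
Numerically 7.00000000.
Lovász sandwich 7 ≤ 7 ≤ 7: collapsed.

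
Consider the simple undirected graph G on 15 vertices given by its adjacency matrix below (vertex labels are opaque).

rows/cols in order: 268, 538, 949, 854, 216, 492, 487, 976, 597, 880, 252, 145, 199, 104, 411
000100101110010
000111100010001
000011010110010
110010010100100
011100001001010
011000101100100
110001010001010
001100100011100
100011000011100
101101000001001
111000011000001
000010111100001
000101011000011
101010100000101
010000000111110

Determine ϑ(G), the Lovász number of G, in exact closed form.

Vertex 104 has 6 neighbors: 268, 949, 216, 487, 199, 411.
Vertex 976 has 6 neighbors: 949, 854, 487, 252, 145, 199.
deg(492) = 6; N(492) = {538, 949, 487, 597, 880, 199}.
Vertex 411 has 6 neighbors: 538, 880, 252, 145, 199, 104.
Regular of degree 6 on 15 vertices: Kneser-type, 2-subsets of [6].
Distinct eigenvalues (to 6 d.p.): [6.0, 1.0, -3.0].
Lovász: ϑ = −15(-3)/(6+-1*(-3)) = 5.
Numerically 5.000000000.

5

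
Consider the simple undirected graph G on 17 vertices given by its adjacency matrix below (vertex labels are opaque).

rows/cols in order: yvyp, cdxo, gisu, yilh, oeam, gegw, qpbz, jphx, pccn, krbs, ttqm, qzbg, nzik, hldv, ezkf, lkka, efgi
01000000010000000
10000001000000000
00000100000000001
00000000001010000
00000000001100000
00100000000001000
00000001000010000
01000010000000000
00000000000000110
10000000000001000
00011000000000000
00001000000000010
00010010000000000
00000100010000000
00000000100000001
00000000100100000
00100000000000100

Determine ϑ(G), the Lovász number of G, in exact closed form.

17*cos(pi/17)/(cos(pi/17) + 1)

N(jphx) = {cdxo, qpbz}, |N(jphx)| = 2.
Vertex yvyp has 2 neighbors: cdxo, krbs.
deg(pccn) = 2; N(pccn) = {ezkf, lkka}.
N(qzbg) = {oeam, lkka}, |N(qzbg)| = 2.
Every vertex has degree 2 (N=17); the odd cycle C_{17}.
A has 9 distinct eigenvalues ≈ [2.0, 1.8649, 1.478, 0.8915, 0.1845, -0.5473, -1.2053, -1.7004, -1.9659].
Lovász (edge-transitive): ϑ = −17·(-2*cos(pi/17))/((2)−(-2*cos(pi/17))) = 17*cos(pi/17)/(cos(pi/17) + 1).
≈ 8.427014314 (to 9 d.p.).
α=8, χ(Ḡ)=9; ϑ=17*cos(pi/17)/(cos(pi/17) + 1) lies between (both strict).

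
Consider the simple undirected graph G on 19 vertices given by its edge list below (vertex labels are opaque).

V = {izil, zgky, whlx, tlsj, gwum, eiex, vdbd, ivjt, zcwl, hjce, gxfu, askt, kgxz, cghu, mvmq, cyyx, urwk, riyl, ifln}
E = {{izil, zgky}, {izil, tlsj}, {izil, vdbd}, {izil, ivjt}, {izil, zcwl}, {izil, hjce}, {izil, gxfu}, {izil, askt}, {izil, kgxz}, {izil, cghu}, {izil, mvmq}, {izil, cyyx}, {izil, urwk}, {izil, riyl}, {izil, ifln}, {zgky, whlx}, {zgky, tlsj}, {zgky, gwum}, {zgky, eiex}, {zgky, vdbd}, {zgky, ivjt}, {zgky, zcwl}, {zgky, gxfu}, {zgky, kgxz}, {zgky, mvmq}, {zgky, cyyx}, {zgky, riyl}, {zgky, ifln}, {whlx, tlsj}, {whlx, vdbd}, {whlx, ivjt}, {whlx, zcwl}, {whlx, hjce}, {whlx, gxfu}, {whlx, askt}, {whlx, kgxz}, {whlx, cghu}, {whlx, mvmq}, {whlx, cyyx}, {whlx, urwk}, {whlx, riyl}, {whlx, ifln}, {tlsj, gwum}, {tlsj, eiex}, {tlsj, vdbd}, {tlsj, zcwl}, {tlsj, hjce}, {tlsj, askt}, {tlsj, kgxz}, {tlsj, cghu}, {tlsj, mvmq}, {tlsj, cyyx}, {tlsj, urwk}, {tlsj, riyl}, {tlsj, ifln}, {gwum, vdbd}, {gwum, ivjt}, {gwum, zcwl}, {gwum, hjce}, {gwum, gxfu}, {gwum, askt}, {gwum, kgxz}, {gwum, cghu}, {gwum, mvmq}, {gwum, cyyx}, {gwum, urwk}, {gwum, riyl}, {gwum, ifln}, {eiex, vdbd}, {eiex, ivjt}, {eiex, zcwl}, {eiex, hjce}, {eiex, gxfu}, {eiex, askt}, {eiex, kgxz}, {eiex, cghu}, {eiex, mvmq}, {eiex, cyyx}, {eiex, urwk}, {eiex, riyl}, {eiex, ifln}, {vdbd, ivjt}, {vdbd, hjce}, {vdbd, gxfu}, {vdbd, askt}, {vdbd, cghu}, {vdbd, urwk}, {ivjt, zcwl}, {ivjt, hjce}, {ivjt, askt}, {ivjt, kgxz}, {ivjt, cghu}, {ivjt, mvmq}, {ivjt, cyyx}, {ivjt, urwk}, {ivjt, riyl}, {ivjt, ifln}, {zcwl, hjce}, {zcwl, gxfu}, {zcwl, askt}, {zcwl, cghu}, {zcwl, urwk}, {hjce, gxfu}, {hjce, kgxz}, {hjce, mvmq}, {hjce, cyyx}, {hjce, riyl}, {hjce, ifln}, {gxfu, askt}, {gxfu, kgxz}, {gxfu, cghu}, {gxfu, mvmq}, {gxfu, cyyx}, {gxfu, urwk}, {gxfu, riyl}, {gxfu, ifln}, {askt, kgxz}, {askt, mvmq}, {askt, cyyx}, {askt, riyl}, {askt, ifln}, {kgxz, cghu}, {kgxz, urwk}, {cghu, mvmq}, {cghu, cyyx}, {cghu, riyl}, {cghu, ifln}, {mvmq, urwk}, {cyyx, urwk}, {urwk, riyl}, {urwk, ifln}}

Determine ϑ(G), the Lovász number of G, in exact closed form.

deg(ifln) = 12; N(ifln) = {izil, zgky, whlx, tlsj, gwum, eiex, ivjt, hjce, gxfu, askt, cghu, urwk}.
N(zgky) = {izil, whlx, tlsj, gwum, eiex, vdbd, ivjt, zcwl, gxfu, kgxz, mvmq, cyyx, riyl, ifln}, |N(zgky)| = 14.
deg(eiex) = 15; N(eiex) = {zgky, tlsj, vdbd, ivjt, zcwl, hjce, gxfu, askt, kgxz, cghu, mvmq, cyyx, urwk, riyl, ifln}.
N(cghu) = {izil, whlx, tlsj, gwum, eiex, vdbd, ivjt, zcwl, gxfu, kgxz, mvmq, cyyx, riyl, ifln}, |N(cghu)| = 14.
4 parts of sizes [7, 5, 4, 3]; α(G) = 7 = ϑ (perfect).
Numerically 7.000000000.
Sandwich: α(G)=7 ≤ ϑ(G)=7 ≤ χ(Ḡ)=7 (collapsed).

7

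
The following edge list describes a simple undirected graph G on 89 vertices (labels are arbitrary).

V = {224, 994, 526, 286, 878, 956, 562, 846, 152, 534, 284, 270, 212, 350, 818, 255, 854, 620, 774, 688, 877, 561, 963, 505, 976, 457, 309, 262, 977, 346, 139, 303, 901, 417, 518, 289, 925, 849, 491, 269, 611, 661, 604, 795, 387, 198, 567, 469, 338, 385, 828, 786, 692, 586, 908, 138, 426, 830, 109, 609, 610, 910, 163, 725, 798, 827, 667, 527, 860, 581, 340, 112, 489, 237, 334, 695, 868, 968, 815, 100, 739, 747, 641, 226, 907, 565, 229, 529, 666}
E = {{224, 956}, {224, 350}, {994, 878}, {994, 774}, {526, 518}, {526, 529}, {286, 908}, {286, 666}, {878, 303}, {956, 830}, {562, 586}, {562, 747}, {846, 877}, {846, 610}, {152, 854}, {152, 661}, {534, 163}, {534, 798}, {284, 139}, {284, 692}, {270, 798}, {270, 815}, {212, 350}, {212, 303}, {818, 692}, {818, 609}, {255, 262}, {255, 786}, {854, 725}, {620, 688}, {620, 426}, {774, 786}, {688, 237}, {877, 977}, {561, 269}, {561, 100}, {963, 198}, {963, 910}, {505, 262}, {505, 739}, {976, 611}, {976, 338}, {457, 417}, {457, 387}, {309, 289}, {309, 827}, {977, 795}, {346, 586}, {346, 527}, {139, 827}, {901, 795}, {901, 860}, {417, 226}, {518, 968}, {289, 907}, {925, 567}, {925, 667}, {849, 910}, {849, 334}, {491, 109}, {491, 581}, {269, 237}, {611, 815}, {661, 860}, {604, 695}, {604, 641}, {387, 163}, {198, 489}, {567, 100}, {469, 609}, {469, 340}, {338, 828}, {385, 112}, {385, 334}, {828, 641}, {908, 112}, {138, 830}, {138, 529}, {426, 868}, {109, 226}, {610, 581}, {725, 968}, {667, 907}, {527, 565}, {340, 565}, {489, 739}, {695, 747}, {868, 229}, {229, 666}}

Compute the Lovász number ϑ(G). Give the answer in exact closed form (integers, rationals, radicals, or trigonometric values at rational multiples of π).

N(818) = {692, 609}, |N(818)| = 2.
Vertex 610 has 2 neighbors: 846, 581.
N(692) = {284, 818}, |N(692)| = 2.
N(338) = {976, 828}, |N(338)| = 2.
89-vertex 2-regular graph: this is C_{89}, the 89-cycle.
Distinct eigenvalues (to 3 d.p.): [2.0, 1.995, 1.98, 1.955, 1.921, 1.877, 1.823, 1.761, 1.689, 1.61, 1.522, 1.427, 1.324, 1.215, 1.1, 0.98, 0.854, 0.724, 0.591, 0.455, 0.316, 0.176, 0.035, -0.106, -0.246, -0.386, -0.523, -0.658, -0.79, -0.917, -1.04, -1.158, -1.27, -1.376, -1.475, -1.567, -1.651, -1.726, -1.793, -1.851, -1.9, -1.939, -1.969, -1.989, -1.999].
With N=89: ϑ(G) = 89·(-(-1)*2*cos(pi/89))/(2−(-2*cos(pi/89))) = 89*cos(pi/89)/(cos(pi/89) + 1).
≈ 44.4861353 (to 7 d.p.).
α=44, χ(Ḡ)=45; ϑ=89*cos(pi/89)/(cos(pi/89) + 1) lies between (both strict).

89*cos(pi/89)/(cos(pi/89) + 1)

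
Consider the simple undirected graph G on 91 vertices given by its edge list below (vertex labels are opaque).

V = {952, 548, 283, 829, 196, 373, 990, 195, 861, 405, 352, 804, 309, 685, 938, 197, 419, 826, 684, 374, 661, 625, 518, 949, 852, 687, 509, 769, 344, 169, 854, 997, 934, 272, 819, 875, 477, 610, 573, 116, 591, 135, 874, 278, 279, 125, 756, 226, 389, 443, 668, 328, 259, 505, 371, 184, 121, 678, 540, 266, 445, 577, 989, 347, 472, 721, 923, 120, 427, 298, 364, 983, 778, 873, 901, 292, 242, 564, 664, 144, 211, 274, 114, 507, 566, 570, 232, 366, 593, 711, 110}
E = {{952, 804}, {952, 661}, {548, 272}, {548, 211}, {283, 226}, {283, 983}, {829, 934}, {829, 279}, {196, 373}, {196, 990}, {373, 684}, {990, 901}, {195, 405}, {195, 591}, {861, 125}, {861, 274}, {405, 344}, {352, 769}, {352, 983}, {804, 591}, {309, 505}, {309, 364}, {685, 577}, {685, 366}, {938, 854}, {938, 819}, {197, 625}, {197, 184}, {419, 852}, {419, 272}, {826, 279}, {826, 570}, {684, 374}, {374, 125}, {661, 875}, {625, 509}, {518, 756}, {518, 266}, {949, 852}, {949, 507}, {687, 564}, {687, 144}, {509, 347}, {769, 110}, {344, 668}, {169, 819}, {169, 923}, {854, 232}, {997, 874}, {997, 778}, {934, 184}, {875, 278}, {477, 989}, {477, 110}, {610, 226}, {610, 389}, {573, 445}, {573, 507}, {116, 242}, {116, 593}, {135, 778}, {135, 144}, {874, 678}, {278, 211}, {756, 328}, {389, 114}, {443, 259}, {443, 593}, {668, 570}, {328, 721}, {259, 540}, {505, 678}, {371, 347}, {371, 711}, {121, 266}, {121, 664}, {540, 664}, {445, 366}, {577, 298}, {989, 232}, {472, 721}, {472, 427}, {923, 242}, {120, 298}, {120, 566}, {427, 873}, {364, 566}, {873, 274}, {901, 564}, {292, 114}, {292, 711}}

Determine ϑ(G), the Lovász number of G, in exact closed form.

Vertex 591 has 2 neighbors: 195, 804.
N(283) = {226, 983}, |N(283)| = 2.
N(664) = {121, 540}, |N(664)| = 2.
Vertex 427 has 2 neighbors: 472, 873.
Regular of degree 2 on 91 vertices: a single 91-cycle (edge-transitive).
Distinct eigenvalues (to 6 d.p.): [2.0, 1.995235, 1.980961, 1.957247, 1.924206, 1.881995, 1.830816, 1.770912, 1.702569, 1.626112, 1.541906, 1.450353, 1.351887, 1.24698, 1.136129, 1.019865, 0.898741, 0.773333, 0.644241, 0.512078, 0.377475, 0.241073, 0.103523, -0.034521, -0.172401, -0.309459, -0.445042, -0.578504, -0.70921, -0.836536, -0.959875, -1.07864, -1.192265, -1.300208, -1.401955, -1.497021, -1.584954, -1.665333, -1.737776, -1.801938, -1.857512, -1.904235, -1.941884, -1.970278, -1.989283, -1.998808].
Lovász: ϑ = −91(-2*cos(pi/91))/(2+-(-1)*2*cos(pi/91)) = 91*cos(pi/91)/(cos(pi/91) + 1).
= 45.486440… (decimal).
Lovász sandwich 45 ≤ 91*cos(pi/91)/(cos(pi/91) + 1) ≤ 46: both strict.

91*cos(pi/91)/(cos(pi/91) + 1)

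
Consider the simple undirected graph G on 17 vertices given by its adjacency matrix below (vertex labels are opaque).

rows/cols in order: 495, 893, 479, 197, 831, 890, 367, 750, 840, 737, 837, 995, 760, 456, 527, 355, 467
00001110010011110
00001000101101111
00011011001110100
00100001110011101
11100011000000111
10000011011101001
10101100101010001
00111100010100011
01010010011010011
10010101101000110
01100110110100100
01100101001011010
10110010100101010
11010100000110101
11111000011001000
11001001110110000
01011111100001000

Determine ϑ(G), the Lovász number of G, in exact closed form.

Vertex 893 has 8 neighbors: 831, 840, 837, 995, 456, 527, 355, 467.
N(995) = {893, 479, 890, 750, 837, 760, 456, 355}, |N(995)| = 8.
N(831) = {495, 893, 479, 367, 750, 527, 355, 467}, |N(831)| = 8.
N(456) = {495, 893, 197, 890, 995, 760, 527, 467}, |N(456)| = 8.
17-vertex 8-regular graph: Paley(17): SR with (k,λ,μ)=(8,3,4).
Distinct eigenvalues (to 4 d.p.): [8.0, 1.5616, -2.5616].
Lovász: ϑ = −17(-sqrt(17)/2 - 1/2)/(8+-(-sqrt(17)/2 - 1/2)) = sqrt(17).
ϑ(G) ≈ 4.1231.

sqrt(17)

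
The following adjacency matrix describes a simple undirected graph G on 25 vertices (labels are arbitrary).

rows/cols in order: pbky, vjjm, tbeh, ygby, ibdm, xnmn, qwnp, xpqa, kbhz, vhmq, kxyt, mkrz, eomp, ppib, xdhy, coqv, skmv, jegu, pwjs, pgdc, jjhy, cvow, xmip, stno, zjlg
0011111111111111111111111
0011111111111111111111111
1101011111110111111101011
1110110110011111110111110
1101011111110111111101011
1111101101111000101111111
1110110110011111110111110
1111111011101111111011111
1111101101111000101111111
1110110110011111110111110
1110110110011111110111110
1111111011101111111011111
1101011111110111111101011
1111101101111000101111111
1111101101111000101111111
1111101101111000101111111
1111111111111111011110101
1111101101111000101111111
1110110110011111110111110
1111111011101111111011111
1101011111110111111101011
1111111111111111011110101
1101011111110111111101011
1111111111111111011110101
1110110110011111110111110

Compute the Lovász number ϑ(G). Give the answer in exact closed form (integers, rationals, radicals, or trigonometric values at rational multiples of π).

deg(tbeh) = 20; N(tbeh) = {pbky, vjjm, ygby, xnmn, qwnp, xpqa, kbhz, vhmq, kxyt, mkrz, ppib, xdhy, coqv, skmv, jegu, pwjs, pgdc, cvow, stno, zjlg}.
deg(kbhz) = 19; N(kbhz) = {pbky, vjjm, tbeh, ygby, ibdm, qwnp, xpqa, vhmq, kxyt, mkrz, eomp, skmv, pwjs, pgdc, jjhy, cvow, xmip, stno, zjlg}.
N(jjhy) = {pbky, vjjm, ygby, xnmn, qwnp, xpqa, kbhz, vhmq, kxyt, mkrz, ppib, xdhy, coqv, skmv, jegu, pwjs, pgdc, cvow, stno, zjlg}, |N(jjhy)| = 20.
Vertex kxyt has 19 neighbors: pbky, vjjm, tbeh, ibdm, xnmn, xpqa, kbhz, mkrz, eomp, ppib, xdhy, coqv, skmv, jegu, pgdc, jjhy, cvow, xmip, stno.
K_{6,6,5,3,3,2} (perfect); ϑ(G) = α(G) = max{6,6,5,3,3,2} = 6.
≈ 6.000000000 (to 9 d.p.).
Lovász sandwich 6 ≤ 6 ≤ 6: collapsed.

6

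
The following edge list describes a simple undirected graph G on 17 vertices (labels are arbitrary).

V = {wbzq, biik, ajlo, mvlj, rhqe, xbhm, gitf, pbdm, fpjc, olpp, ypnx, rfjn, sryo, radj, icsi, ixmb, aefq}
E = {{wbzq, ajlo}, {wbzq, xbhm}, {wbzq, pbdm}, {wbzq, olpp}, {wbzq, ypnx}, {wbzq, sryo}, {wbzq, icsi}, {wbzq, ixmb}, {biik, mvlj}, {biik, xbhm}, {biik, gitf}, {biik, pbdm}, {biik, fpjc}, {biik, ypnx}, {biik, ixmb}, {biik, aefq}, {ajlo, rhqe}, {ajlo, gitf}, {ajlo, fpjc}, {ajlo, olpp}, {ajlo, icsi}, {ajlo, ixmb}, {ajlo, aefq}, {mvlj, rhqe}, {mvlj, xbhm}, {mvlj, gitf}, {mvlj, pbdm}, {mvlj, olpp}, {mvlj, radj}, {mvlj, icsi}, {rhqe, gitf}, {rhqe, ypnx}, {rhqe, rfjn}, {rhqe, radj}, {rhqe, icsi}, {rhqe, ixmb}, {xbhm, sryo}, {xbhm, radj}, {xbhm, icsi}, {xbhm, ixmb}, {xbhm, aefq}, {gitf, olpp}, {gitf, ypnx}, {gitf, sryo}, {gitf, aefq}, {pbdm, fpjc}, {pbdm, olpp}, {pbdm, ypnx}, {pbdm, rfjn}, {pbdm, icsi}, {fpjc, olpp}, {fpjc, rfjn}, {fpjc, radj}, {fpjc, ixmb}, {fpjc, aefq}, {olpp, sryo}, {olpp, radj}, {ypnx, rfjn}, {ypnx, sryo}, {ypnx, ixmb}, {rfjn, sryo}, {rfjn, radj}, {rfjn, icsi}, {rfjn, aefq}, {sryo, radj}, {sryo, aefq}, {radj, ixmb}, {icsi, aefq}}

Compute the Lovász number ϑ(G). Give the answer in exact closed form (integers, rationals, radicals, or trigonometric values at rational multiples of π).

Vertex icsi has 8 neighbors: wbzq, ajlo, mvlj, rhqe, xbhm, pbdm, rfjn, aefq.
deg(olpp) = 8; N(olpp) = {wbzq, ajlo, mvlj, gitf, pbdm, fpjc, sryo, radj}.
deg(radj) = 8; N(radj) = {mvlj, rhqe, xbhm, fpjc, olpp, rfjn, sryo, ixmb}.
N(ixmb) = {wbzq, biik, ajlo, rhqe, xbhm, fpjc, ypnx, radj}, |N(ixmb)| = 8.
Regular of degree 8 on 17 vertices: Paley(17): SR with (k,λ,μ)=(8,3,4).
spec(A) ≈ [8.0, 1.56155, -2.56155] (distinct, 5 d.p.).
Lovász: ϑ = −17(-sqrt(17)/2 - 1/2)/(8+-(-sqrt(17)/2 - 1/2)) = sqrt(17).
Numerically 4.1231.

sqrt(17)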